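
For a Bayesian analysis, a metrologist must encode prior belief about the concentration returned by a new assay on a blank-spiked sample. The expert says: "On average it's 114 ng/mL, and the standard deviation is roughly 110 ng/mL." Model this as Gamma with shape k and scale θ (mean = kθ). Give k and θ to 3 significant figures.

For Gamma(k, scale θ): mean = kθ, variance = kθ², so CV = 1/√k.
CV = SD/mean = 110/114 = 0.9649, hence k = 1/CV² = 1.07.
Then θ = mean/k = 114/1.07 = 106.

k ≈ 1.07, θ ≈ 106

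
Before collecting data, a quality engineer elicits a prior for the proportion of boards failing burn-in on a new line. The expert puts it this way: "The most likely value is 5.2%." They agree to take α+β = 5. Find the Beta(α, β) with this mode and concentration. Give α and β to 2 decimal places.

For α,β > 1 the Beta mode is (α−1)/(α+β−2). With α+β = 5, the mode is (α−1)/3.
Set (α−1)/3 = 0.052 → α = 1 + 0.052·3 = 1.16.
β = 5 − α = 3.84.

α = 1.16, β = 3.84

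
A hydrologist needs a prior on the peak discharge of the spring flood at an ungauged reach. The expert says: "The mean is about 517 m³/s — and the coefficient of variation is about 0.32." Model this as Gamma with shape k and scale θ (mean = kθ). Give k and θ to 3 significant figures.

k ≈ 9.77, θ ≈ 52.9

For Gamma(k, scale θ): mean = kθ, variance = kθ², so CV = 1/√k.
CV = 0.32, hence k = 1/CV² = 9.77.
Then θ = mean/k = 517/9.77 = 52.9.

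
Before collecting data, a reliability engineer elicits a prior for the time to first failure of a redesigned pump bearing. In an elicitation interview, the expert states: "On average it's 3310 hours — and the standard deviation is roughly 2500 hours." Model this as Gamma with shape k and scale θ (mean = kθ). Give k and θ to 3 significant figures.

For Gamma(k, scale θ): mean = kθ, variance = kθ², so CV = 1/√k.
CV = SD/mean = 2500/3310 = 0.7553, hence k = 1/CV² = 1.75.
Then θ = mean/k = 3310/1.75 = 1890.

k ≈ 1.75, θ ≈ 1890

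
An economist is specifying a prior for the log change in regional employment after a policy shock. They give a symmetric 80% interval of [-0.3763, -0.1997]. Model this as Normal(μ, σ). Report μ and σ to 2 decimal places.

μ = -0.29, σ = 0.07

A symmetric 80% interval runs μ ± z·σ with z = 1.282.
Half-width = 0.0883, so σ = 0.0883/1.282 = 0.07.
μ is the interval midpoint, -0.29.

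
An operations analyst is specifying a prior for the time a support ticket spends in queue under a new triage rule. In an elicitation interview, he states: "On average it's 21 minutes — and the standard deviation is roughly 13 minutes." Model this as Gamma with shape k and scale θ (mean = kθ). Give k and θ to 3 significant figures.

k ≈ 2.61, θ ≈ 8.05

For Gamma(k, scale θ): mean = kθ, variance = kθ², so CV = 1/√k.
CV = SD/mean = 13/21 = 0.619, hence k = 1/CV² = 2.61.
Then θ = mean/k = 21/2.61 = 8.05.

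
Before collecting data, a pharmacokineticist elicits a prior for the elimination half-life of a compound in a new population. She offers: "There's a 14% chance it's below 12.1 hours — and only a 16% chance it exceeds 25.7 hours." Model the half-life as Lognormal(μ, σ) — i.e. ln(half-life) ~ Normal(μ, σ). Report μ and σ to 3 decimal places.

If T ~ Lognormal(μ,σ) then ln T ~ Normal(μ,σ), so the p-quantile of ln T is μ + z_p·σ.
ln(12.1) = 2.493 and ln(25.7) = 3.246; z_{0.14} = -1.08, z_{0.84} = 0.9945.
σ = (3.246 − 2.493)/(0.9945 − (-1.08)) = 0.363.
μ = 2.493 − (-1.08)·0.363 = 2.885.

μ ≈ 2.885, σ ≈ 0.363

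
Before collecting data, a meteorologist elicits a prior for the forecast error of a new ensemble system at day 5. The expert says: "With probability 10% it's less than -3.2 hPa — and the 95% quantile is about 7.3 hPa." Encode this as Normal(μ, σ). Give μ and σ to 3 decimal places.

For Normal(μ,σ), the p-quantile is μ + z_p·σ. Here z_{0.1} = -1.282, z_{0.95} = 1.645.
So -3.2 = μ − 1.282σ and 7.3 = μ + 1.645σ.
Subtracting: σ = (7.3 − -3.2)/(1.645 − (-1.282)) = 3.588.
Then μ = -3.2 − (-1.282)·3.588 = 1.398.

μ = 1.398, σ = 3.588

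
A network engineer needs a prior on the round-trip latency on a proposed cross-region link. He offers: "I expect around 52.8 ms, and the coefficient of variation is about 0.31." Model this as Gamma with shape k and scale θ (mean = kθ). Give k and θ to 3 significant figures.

k ≈ 10.4, θ ≈ 5.07

For Gamma(k, scale θ): mean = kθ, variance = kθ², so CV = 1/√k.
CV = 0.31, hence k = 1/CV² = 10.4.
Then θ = mean/k = 52.8/10.4 = 5.07.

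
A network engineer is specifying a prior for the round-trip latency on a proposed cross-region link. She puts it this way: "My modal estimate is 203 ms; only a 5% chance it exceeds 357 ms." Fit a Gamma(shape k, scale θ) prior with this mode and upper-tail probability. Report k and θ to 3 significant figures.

k ≈ 9.75, θ ≈ 23.2

Gamma(k,θ) with k>1 has mode (k−1)θ, so θ = 203/(k−1).
Need P(X < 357) = 0.95 with θ tied to k this way. Start at k = 2, θ = 203: P(X<357) ≈ 0.525.
Too low — raise k to concentrate. Iterating converges to k ≈ 9.75.
Then θ = 203/(9.75−1) ≈ 23.2.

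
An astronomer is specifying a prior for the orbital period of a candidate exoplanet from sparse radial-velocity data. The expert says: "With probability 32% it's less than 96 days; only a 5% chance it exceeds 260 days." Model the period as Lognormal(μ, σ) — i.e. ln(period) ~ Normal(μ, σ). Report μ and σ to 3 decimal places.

If T ~ Lognormal(μ,σ) then ln T ~ Normal(μ,σ), so the p-quantile of ln T is μ + z_p·σ.
ln(96) = 4.564 and ln(260) = 5.561; z_{0.32} = -0.4677, z_{0.95} = 1.645.
σ = (5.561 − 4.564)/(1.645 − (-0.4677)) = 0.472.
μ = 4.564 − (-0.4677)·0.472 = 4.785.

μ ≈ 4.785, σ ≈ 0.472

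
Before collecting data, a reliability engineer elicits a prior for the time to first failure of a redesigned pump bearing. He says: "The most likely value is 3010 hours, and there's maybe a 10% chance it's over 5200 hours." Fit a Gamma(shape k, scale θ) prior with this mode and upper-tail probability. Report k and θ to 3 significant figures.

Gamma(k,θ) with k>1 has mode (k−1)θ, so θ = 3010/(k−1).
Need P(X < 5200) = 0.9 with θ tied to k this way. Start at k = 2, θ = 3010: P(X<5200) ≈ 0.515.
Too low — raise k to concentrate. Iterating converges to k ≈ 7.34.
Then θ = 3010/(7.34−1) ≈ 474.

k ≈ 7.34, θ ≈ 474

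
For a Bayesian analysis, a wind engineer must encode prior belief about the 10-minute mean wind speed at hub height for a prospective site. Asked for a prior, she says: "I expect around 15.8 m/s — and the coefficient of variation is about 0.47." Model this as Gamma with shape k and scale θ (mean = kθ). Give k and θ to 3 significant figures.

For Gamma(k, scale θ): mean = kθ, variance = kθ², so CV = 1/√k.
CV = 0.47, hence k = 1/CV² = 4.53.
Then θ = mean/k = 15.8/4.53 = 3.49.

k ≈ 4.53, θ ≈ 3.49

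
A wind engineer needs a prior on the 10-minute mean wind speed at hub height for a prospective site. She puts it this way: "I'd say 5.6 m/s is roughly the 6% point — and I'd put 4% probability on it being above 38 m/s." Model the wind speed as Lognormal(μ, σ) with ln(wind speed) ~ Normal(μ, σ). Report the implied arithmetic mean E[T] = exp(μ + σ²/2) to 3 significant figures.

If T ~ Lognormal(μ,σ) then ln T ~ Normal(μ,σ), so the p-quantile of ln T is μ + z_p·σ.
ln(5.6) = 1.723 and ln(38) = 3.638; z_{0.06} = -1.555, z_{0.96} = 1.751.
σ = (3.638 − 1.723)/(1.751 − (-1.555)) = 0.579.
μ = 1.723 − (-1.555)·0.579 = 2.623.
E[T] = exp(μ + σ²/2) = exp(2.623 + 0.1678) = 16.3 m/s.

E[T] ≈ 16.3 m/s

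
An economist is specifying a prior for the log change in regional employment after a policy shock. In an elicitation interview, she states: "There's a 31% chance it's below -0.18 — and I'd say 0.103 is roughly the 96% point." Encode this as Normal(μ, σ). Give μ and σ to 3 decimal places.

μ = -0.118, σ = 0.126

The p-quantile of Normal(μ,σ) is μ + z_p·σ, with z_{0.31} = -0.4959 and z_{0.96} = 1.751.
Eliminate σ: μ = (z₂·x₁ − z₁·x₂)/(z₂ − z₁) = (1.751·-0.18 − (-0.4959)·0.103)/2.247 = -0.118.
Then σ = (x₂ − x₁)/(z₂ − z₁) = (0.103 − -0.18)/2.247 = 0.126.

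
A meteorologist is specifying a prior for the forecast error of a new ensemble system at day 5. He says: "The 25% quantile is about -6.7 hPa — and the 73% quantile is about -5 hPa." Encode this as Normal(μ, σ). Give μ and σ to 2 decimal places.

μ = -5.81, σ = 1.32

For Normal(μ,σ), the p-quantile is μ + z_p·σ. Here z_{0.25} = -0.6745, z_{0.73} = 0.6128.
So -6.7 = μ − 0.6745σ and -5 = μ + 0.6128σ.
Subtracting: σ = (-5 − -6.7)/(0.6128 − (-0.6745)) = 1.32.
Then μ = -6.7 − (-0.6745)·1.32 = -5.81.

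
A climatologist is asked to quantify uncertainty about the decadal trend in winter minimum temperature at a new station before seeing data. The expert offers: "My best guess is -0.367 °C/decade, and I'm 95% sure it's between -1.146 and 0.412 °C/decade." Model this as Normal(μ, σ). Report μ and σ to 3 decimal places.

μ = -0.367, σ = 0.397

A symmetric 95% interval runs μ ± z·σ with z = 1.96.
Half-width = 0.779, so σ = 0.779/1.96 = 0.397.
μ is the stated best guess, -0.367.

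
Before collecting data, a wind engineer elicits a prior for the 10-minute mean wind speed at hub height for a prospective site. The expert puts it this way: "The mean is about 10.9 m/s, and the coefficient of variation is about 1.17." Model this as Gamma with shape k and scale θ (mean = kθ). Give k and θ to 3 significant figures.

k ≈ 0.731, θ ≈ 14.9

For Gamma(k, scale θ): mean = kθ, variance = kθ², so CV = 1/√k.
CV = 1.17, hence k = 1/CV² = 0.731.
Then θ = mean/k = 10.9/0.731 = 14.9.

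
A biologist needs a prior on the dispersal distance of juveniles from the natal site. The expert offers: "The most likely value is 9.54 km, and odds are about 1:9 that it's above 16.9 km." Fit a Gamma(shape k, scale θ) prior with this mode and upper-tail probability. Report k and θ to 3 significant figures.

Gamma(k,θ) with k>1 has mode (k−1)θ, so θ = 9.54/(k−1).
Need P(X < 16.9) = 0.9 with θ tied to k this way. Start at k = 2, θ = 9.54: P(X<16.9) ≈ 0.529.
Too low — raise k to concentrate. Iterating converges to k ≈ 6.81.
Then θ = 9.54/(6.81−1) ≈ 1.64.

k ≈ 6.81, θ ≈ 1.64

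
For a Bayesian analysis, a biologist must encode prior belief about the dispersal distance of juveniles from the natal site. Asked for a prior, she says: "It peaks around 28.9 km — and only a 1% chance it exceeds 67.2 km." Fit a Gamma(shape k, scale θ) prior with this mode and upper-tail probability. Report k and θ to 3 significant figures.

k ≈ 7.69, θ ≈ 4.32

Gamma(k,θ) with k>1 has mode (k−1)θ, so θ = 28.9/(k−1).
Need P(X < 67.2) = 0.99 with θ tied to k this way. Start at k = 2, θ = 28.9: P(X<67.2) ≈ 0.675.
Too low — raise k to concentrate. Iterating converges to k ≈ 7.69.
Then θ = 28.9/(7.69−1) ≈ 4.32.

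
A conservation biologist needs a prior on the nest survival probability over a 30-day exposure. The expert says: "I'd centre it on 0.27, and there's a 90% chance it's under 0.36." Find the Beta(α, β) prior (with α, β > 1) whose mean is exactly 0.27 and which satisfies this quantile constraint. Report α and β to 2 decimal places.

α ≈ 11.23, β ≈ 30.35

With mean 0.27 fixed, write α = 0.27s, β = 0.73s where s = α+β.
Need P(θ < 0.36) = 0.9 under Beta(0.27s, 0.73s). Normal approximation: (q−m)/√(m(1−m)/s) ≈ z_{0.9} = 1.28, so s ≈ 0.27·0.73·(1.28)²/(0.36−0.27)² = 40.0.
At s = 40.0: P(θ<0.36) ≈ 0.896. Adjusting to match 0.9 gives s ≈ 41.57.
So α = 0.27·41.57 ≈ 11.23, β = 0.73·41.57 ≈ 30.35.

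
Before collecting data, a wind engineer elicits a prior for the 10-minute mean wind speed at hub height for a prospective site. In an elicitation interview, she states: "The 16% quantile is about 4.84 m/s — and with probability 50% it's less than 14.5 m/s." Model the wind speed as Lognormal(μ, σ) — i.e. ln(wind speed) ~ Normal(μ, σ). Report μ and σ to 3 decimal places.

μ ≈ 2.674, σ ≈ 1.103

If T ~ Lognormal(μ,σ) then ln T ~ Normal(μ,σ), so the p-quantile of ln T is μ + z_p·σ.
ln(4.84) = 1.577 and ln(14.5) = 2.674; z_{0.16} = -0.9945, z_{0.5} = 0.
σ = (2.674 − 1.577)/(0 − (-0.9945)) = 1.103.
μ = 1.577 − (-0.9945)·1.103 = 2.674.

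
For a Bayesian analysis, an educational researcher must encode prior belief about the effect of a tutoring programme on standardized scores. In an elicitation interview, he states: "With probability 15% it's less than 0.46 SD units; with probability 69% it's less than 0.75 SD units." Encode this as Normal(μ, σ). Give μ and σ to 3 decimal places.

For Normal(μ,σ), the p-quantile is μ + z_p·σ. Here z_{0.15} = -1.036, z_{0.69} = 0.4959.
So 0.46 = μ − 1.036σ and 0.75 = μ + 0.4959σ.
Subtracting: σ = (0.75 − 0.46)/(0.4959 − (-1.036)) = 0.189.
Then μ = 0.46 − (-1.036)·0.189 = 0.656.

μ = 0.656, σ = 0.189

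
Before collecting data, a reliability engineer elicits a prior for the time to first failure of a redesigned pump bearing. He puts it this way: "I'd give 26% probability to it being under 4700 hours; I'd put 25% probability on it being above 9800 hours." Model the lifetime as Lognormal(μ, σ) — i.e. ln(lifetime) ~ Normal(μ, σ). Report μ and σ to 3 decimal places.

If T ~ Lognormal(μ,σ) then ln T ~ Normal(μ,σ), so the p-quantile of ln T is μ + z_p·σ.
ln(4700) = 8.455 and ln(9800) = 9.19; z_{0.26} = -0.6433, z_{0.75} = 0.6745.
σ = (9.19 − 8.455)/(0.6745 − (-0.6433)) = 0.558.
μ = 8.455 − (-0.6433)·0.558 = 8.814.

μ ≈ 8.814, σ ≈ 0.558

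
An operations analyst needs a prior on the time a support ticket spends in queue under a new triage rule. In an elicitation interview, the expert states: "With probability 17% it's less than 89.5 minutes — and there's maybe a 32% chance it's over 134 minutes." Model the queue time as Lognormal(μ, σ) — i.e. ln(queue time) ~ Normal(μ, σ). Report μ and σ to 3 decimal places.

If T ~ Lognormal(μ,σ) then ln T ~ Normal(μ,σ), so the p-quantile of ln T is μ + z_p·σ.
ln(89.5) = 4.494 and ln(134) = 4.898; z_{0.17} = -0.9542, z_{0.68} = 0.4677.
σ = (4.898 − 4.494)/(0.4677 − (-0.9542)) = 0.284.
μ = 4.494 − (-0.9542)·0.284 = 4.765.

μ ≈ 4.765, σ ≈ 0.284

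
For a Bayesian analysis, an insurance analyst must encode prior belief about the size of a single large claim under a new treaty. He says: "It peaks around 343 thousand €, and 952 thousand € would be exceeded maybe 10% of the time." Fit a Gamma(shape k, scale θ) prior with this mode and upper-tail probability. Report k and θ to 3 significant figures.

k ≈ 2.83, θ ≈ 187

Gamma(k,θ) with k>1 has mode (k−1)θ, so θ = 343/(k−1).
Need P(X < 952) = 0.9 with θ tied to k this way. Start at k = 2, θ = 343: P(X<952) ≈ 0.765.
Too low — raise k to concentrate. Iterating converges to k ≈ 2.83.
Then θ = 343/(2.83−1) ≈ 187.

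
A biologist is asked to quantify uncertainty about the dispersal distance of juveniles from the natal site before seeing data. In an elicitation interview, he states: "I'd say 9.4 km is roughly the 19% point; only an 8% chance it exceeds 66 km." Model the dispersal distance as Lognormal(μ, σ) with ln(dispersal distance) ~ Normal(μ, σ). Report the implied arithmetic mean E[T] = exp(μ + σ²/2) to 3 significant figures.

E[T] ≈ 28.6 km

If T ~ Lognormal(μ,σ) then ln T ~ Normal(μ,σ), so the p-quantile of ln T is μ + z_p·σ.
ln(9.4) = 2.241 and ln(66) = 4.19; z_{0.19} = -0.8779, z_{0.92} = 1.405.
σ = (4.19 − 2.241)/(1.405 − (-0.8779)) = 0.854.
μ = 2.241 − (-0.8779)·0.854 = 2.990.
E[T] = exp(μ + σ²/2) = exp(2.990 + 0.3644) = 28.6 km.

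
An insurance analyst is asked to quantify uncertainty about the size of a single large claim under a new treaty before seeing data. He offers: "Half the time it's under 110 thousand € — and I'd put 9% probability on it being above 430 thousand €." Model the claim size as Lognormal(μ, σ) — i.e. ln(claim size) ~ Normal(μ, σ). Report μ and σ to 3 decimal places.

μ ≈ 4.700, σ ≈ 1.017

If T ~ Lognormal(μ,σ) then ln T ~ Normal(μ,σ), so the p-quantile of ln T is μ + z_p·σ.
ln(110) = 4.7 and ln(430) = 6.064; z_{0.5} = 0, z_{0.91} = 1.341.
σ = (6.064 − 4.7)/(1.341 − (0)) = 1.017.
μ = 4.7 − (0)·1.017 = 4.700.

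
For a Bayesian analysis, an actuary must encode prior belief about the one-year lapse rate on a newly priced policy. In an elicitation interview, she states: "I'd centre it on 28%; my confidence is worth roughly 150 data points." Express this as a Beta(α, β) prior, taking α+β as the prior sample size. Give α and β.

Under the effective-sample-size interpretation, Beta(α, β) has prior mean α/(α+β) and prior sample size α+β.
So α+β = 150 and α/(α+β) = 0.28, giving α = 0.28·150 = 42 and β = 150 − 42 = 108.

α = 42, β = 108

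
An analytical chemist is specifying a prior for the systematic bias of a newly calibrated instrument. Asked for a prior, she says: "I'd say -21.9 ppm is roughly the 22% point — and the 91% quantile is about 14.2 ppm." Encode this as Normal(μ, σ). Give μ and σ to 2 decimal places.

μ = -8.71, σ = 17.09

The p-quantile of Normal(μ,σ) is μ + z_p·σ, with z_{0.22} = -0.7722 and z_{0.91} = 1.341.
Eliminate σ: μ = (z₂·x₁ − z₁·x₂)/(z₂ − z₁) = (1.341·-21.9 − (-0.7722)·14.2)/2.113 = -8.71.
Then σ = (x₂ − x₁)/(z₂ − z₁) = (14.2 − -21.9)/2.113 = 17.09.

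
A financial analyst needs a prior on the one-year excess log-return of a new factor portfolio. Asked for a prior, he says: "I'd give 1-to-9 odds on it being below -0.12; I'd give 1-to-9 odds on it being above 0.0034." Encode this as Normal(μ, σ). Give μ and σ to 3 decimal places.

The p-quantile of Normal(μ,σ) is μ + z_p·σ, with z_{0.1} = -1.282 and z_{0.9} = 1.282.
Eliminate σ: μ = (z₂·x₁ − z₁·x₂)/(z₂ − z₁) = (1.282·-0.12 − (-1.282)·0.0034)/2.563 = -0.058.
Then σ = (x₂ − x₁)/(z₂ − z₁) = (0.0034 − -0.12)/2.563 = 0.048.

μ = -0.058, σ = 0.048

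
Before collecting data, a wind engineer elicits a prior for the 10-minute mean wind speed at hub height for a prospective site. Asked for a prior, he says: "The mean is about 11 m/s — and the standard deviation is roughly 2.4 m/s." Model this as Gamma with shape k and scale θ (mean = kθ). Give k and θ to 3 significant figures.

For Gamma(k, scale θ): mean = kθ, variance = kθ², so CV = 1/√k.
CV = SD/mean = 2.4/11 = 0.2182, hence k = 1/CV² = 21.
Then θ = mean/k = 11/21 = 0.524.

k ≈ 21, θ ≈ 0.524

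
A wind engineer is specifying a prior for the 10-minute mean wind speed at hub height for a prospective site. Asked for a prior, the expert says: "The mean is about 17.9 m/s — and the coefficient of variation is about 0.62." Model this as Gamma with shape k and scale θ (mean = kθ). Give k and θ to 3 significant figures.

k ≈ 2.6, θ ≈ 6.88

For Gamma(k, scale θ): mean = kθ, variance = kθ², so CV = 1/√k.
CV = 0.62, hence k = 1/CV² = 2.6.
Then θ = mean/k = 17.9/2.6 = 6.88.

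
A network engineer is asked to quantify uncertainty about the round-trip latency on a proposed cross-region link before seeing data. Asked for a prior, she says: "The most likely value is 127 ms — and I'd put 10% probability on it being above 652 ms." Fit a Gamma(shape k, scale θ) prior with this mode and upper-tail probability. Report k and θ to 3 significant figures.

k ≈ 1.66, θ ≈ 194

Gamma(k,θ) with k>1 has mode (k−1)θ, so θ = 127/(k−1).
Need P(X < 652) = 0.9 with θ tied to k this way. Start at k = 2, θ = 127: P(X<652) ≈ 0.964.
Too high — lower k to spread out. Iterating converges to k ≈ 1.66.
Then θ = 127/(1.66−1) ≈ 194.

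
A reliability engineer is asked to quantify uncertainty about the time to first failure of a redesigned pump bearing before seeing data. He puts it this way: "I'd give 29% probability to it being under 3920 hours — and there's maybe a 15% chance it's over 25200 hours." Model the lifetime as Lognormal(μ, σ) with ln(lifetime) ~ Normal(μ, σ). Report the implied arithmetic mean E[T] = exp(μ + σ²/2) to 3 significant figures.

If T ~ Lognormal(μ,σ) then ln T ~ Normal(μ,σ), so the p-quantile of ln T is μ + z_p·σ.
ln(3920) = 8.274 and ln(25200) = 10.13; z_{0.29} = -0.5534, z_{0.85} = 1.036.
σ = (10.13 − 8.274)/(1.036 − (-0.5534)) = 1.170.
μ = 8.274 − (-0.5534)·1.170 = 8.922.
E[T] = exp(μ + σ²/2) = exp(8.922 + 0.6849) = 14900 hours.

E[T] ≈ 14900 hours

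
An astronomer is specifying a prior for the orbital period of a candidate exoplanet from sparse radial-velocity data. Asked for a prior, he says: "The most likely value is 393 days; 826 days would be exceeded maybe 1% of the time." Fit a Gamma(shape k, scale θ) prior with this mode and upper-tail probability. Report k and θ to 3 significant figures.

Gamma(k,θ) with k>1 has mode (k−1)θ, so θ = 393/(k−1).
Need P(X < 826) = 0.99 with θ tied to k this way. Start at k = 2, θ = 393: P(X<826) ≈ 0.621.
Too low — raise k to concentrate. Iterating converges to k ≈ 9.82.
Then θ = 393/(9.82−1) ≈ 44.6.

k ≈ 9.82, θ ≈ 44.6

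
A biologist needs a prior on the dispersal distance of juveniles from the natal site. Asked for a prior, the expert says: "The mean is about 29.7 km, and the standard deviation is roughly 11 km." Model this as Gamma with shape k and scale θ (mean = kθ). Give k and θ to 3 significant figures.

k ≈ 7.29, θ ≈ 4.07

For Gamma(k, scale θ): mean = kθ, variance = kθ², so CV = 1/√k.
CV = SD/mean = 11/29.7 = 0.3704, hence k = 1/CV² = 7.29.
Then θ = mean/k = 29.7/7.29 = 4.07.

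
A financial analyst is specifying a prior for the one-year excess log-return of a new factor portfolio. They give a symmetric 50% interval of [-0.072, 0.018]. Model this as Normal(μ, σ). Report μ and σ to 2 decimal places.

A symmetric 50% interval runs μ ± z·σ with z = 0.6745.
Half-width = 0.045, so σ = 0.045/0.6745 = 0.07.
μ is the interval midpoint, -0.03.

μ = -0.03, σ = 0.07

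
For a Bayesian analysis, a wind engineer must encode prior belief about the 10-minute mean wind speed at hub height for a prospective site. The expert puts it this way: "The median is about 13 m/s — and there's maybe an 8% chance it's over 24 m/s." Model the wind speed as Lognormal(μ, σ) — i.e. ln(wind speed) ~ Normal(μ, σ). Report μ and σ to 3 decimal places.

If T ~ Lognormal(μ,σ) then ln T ~ Normal(μ,σ), so the p-quantile of ln T is μ + z_p·σ.
ln(13) = 2.565 and ln(24) = 3.178; z_{0.5} = 0, z_{0.92} = 1.405.
σ = (3.178 − 2.565)/(1.405 − (0)) = 0.436.
μ = 2.565 − (0)·0.436 = 2.565.

μ ≈ 2.565, σ ≈ 0.436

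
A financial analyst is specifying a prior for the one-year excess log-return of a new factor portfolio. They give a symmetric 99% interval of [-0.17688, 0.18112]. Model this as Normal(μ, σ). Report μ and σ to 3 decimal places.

μ = 0.002, σ = 0.069

A symmetric 99% interval runs μ ± z·σ with z = 2.576.
Half-width = 0.179, so σ = 0.179/2.576 = 0.069.
μ is the interval midpoint, 0.002.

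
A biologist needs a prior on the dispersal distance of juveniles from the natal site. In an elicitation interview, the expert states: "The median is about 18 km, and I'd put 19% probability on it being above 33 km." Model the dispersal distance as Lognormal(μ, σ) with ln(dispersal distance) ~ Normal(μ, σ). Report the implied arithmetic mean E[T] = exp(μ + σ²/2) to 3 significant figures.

E[T] ≈ 22.8 km

If T ~ Lognormal(μ,σ) then ln T ~ Normal(μ,σ), so the p-quantile of ln T is μ + z_p·σ.
ln(18) = 2.89 and ln(33) = 3.497; z_{0.5} = 0, z_{0.81} = 0.8779.
σ = (3.497 − 2.89)/(0.8779 − (0)) = 0.690.
μ = 2.89 − (0)·0.690 = 2.890.
E[T] = exp(μ + σ²/2) = exp(2.890 + 0.2384) = 22.8 km.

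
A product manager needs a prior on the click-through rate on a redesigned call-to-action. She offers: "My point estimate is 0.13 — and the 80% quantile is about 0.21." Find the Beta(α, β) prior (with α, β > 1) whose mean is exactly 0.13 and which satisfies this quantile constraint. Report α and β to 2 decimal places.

With mean 0.13 fixed, write α = 0.13s, β = 0.87s where s = α+β.
Need P(θ < 0.21) = 0.8 under Beta(0.13s, 0.87s). Normal approximation: (q−m)/√(m(1−m)/s) ≈ z_{0.8} = 0.842, so s ≈ 0.13·0.87·(0.842)²/(0.21−0.13)² = 12.5.
At s = 12.5: P(θ<0.21) ≈ 0.822. Adjusting to match 0.8 gives s ≈ 8.76.
So α = 0.13·8.76 ≈ 1.14, β = 0.87·8.76 ≈ 7.62.

α ≈ 1.14, β ≈ 7.62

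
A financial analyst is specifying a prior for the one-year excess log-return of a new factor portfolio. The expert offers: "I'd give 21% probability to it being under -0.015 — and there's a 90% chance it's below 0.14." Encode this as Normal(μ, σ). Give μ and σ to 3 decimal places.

μ = 0.045, σ = 0.074

For Normal(μ,σ), the p-quantile is μ + z_p·σ. Here z_{0.21} = -0.8064, z_{0.9} = 1.282.
So -0.015 = μ − 0.8064σ and 0.14 = μ + 1.282σ.
Subtracting: σ = (0.14 − -0.015)/(1.282 − (-0.8064)) = 0.074.
Then μ = -0.015 − (-0.8064)·0.074 = 0.045.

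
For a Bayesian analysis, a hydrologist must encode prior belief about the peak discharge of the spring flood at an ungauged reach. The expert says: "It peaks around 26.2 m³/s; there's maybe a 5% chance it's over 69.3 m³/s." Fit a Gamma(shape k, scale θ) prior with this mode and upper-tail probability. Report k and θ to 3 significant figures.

k ≈ 3.85, θ ≈ 9.19

Gamma(k,θ) with k>1 has mode (k−1)θ, so θ = 26.2/(k−1).
Need P(X < 69.3) = 0.95 with θ tied to k this way. Start at k = 2, θ = 26.2: P(X<69.3) ≈ 0.741.
Too low — raise k to concentrate. Iterating converges to k ≈ 3.85.
Then θ = 26.2/(3.85−1) ≈ 9.19.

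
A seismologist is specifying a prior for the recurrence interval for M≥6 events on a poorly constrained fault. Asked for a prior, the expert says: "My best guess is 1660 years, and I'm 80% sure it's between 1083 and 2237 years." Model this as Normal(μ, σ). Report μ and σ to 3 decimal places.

A symmetric 80% interval runs μ ± z·σ with z = 1.282.
Half-width = 577, so σ = 577/1.282 = 450.235.
μ is the stated best guess, 1660.000.

μ = 1660.000, σ = 450.235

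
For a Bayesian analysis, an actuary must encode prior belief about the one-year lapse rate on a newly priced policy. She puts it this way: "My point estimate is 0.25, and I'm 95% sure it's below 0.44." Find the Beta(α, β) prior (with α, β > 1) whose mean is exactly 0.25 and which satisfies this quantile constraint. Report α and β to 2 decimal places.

With mean 0.25 fixed, write α = 0.25s, β = 0.75s where s = α+β.
Need P(θ < 0.44) = 0.95 under Beta(0.25s, 0.75s). Normal approximation: (q−m)/√(m(1−m)/s) ≈ z_{0.95} = 1.64, so s ≈ 0.25·0.75·(1.64)²/(0.44−0.25)² = 14.1.
At s = 14.1: P(θ<0.44) ≈ 0.940. Adjusting to match 0.95 gives s ≈ 15.96.
So α = 0.25·15.96 ≈ 3.99, β = 0.75·15.96 ≈ 11.97.

α ≈ 3.99, β ≈ 11.97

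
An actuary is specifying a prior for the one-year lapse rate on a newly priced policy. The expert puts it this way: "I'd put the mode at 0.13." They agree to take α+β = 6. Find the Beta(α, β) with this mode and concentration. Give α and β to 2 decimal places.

For α,β > 1 the Beta mode is (α−1)/(α+β−2). With α+β = 6, the mode is (α−1)/4.
Set (α−1)/4 = 0.13 → α = 1 + 0.13·4 = 1.52.
β = 6 − α = 4.48.

α = 1.52, β = 4.48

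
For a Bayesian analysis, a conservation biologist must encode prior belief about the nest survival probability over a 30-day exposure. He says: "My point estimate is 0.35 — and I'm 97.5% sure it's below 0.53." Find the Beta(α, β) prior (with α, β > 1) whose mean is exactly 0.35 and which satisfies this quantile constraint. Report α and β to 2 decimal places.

With mean 0.35 fixed, write α = 0.35s, β = 0.65s where s = α+β.
Need P(θ < 0.53) = 0.975 under Beta(0.35s, 0.65s). Normal approximation: (q−m)/√(m(1−m)/s) ≈ z_{0.975} = 1.96, so s ≈ 0.35·0.65·(1.96)²/(0.53−0.35)² = 27.0.
At s = 27.0: P(θ<0.53) ≈ 0.971. Adjusting to match 0.975 gives s ≈ 28.67.
So α = 0.35·28.67 ≈ 10.03, β = 0.65·28.67 ≈ 18.63.

α ≈ 10.03, β ≈ 18.63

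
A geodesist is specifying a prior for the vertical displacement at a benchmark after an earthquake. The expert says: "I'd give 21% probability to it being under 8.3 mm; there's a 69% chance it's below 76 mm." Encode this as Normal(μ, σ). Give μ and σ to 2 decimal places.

The p-quantile of Normal(μ,σ) is μ + z_p·σ, with z_{0.21} = -0.8064 and z_{0.69} = 0.4959.
Eliminate σ: μ = (z₂·x₁ − z₁·x₂)/(z₂ − z₁) = (0.4959·8.3 − (-0.8064)·76)/1.302 = 50.22.
Then σ = (x₂ − x₁)/(z₂ − z₁) = (76 − 8.3)/1.302 = 51.99.

μ = 50.22, σ = 51.99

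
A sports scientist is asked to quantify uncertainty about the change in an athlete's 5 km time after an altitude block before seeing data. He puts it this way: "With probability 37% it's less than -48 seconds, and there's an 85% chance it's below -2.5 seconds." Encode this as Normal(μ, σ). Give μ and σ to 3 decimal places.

For Normal(μ,σ), the p-quantile is μ + z_p·σ. Here z_{0.37} = -0.3319, z_{0.85} = 1.036.
So -48 = μ − 0.3319σ and -2.5 = μ + 1.036σ.
Subtracting: σ = (-2.5 − -48)/(1.036 − (-0.3319)) = 33.253.
Then μ = -48 − (-0.3319)·33.253 = -36.965.

μ = -36.965, σ = 33.253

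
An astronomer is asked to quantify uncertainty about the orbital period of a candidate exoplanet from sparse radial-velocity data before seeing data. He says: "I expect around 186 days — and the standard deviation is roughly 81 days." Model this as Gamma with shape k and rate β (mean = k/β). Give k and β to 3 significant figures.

k ≈ 5.27, β ≈ 0.0283

For Gamma(k, rate β): mean = k/β, variance = k/β², so CV = 1/√k.
CV = SD/mean = 81/186 = 0.4355, hence k = 1/CV² = 5.27.
Then β = k/mean = 5.27/186 = 0.0283.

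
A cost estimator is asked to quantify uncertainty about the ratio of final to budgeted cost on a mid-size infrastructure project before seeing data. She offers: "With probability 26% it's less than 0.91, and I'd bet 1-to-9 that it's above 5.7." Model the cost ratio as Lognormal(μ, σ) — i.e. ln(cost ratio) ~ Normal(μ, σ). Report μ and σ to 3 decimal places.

μ ≈ 0.519, σ ≈ 0.953

If T ~ Lognormal(μ,σ) then ln T ~ Normal(μ,σ), so the p-quantile of ln T is μ + z_p·σ.
ln(0.91) = -0.09431 and ln(5.7) = 1.74; z_{0.26} = -0.6433, z_{0.9} = 1.282.
σ = (1.74 − -0.09431)/(1.282 − (-0.6433)) = 0.953.
μ = -0.09431 − (-0.6433)·0.953 = 0.519.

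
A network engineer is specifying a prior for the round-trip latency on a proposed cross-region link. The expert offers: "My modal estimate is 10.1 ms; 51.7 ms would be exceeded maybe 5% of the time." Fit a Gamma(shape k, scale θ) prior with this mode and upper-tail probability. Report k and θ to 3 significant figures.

k ≈ 1.89, θ ≈ 11.3

Gamma(k,θ) with k>1 has mode (k−1)θ, so θ = 10.1/(k−1).
Need P(X < 51.7) = 0.95 with θ tied to k this way. Start at k = 2, θ = 10.1: P(X<51.7) ≈ 0.963.
Too high — lower k to spread out. Iterating converges to k ≈ 1.89.
Then θ = 10.1/(1.89−1) ≈ 11.3.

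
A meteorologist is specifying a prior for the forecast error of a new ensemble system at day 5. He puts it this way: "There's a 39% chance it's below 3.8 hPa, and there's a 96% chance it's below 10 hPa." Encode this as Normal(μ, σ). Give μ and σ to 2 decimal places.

The p-quantile of Normal(μ,σ) is μ + z_p·σ, with z_{0.39} = -0.2793 and z_{0.96} = 1.751.
Eliminate σ: μ = (z₂·x₁ − z₁·x₂)/(z₂ − z₁) = (1.751·3.8 − (-0.2793)·10)/2.03 = 4.65.
Then σ = (x₂ − x₁)/(z₂ − z₁) = (10 − 3.8)/2.03 = 3.05.

μ = 4.65, σ = 3.05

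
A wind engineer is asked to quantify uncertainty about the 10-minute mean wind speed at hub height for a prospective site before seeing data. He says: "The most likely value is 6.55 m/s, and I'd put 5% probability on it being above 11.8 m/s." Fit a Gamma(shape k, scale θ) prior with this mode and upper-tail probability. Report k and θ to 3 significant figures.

k ≈ 9.04, θ ≈ 0.814

Gamma(k,θ) with k>1 has mode (k−1)θ, so θ = 6.55/(k−1).
Need P(X < 11.8) = 0.95 with θ tied to k this way. Start at k = 2, θ = 6.55: P(X<11.8) ≈ 0.538.
Too low — raise k to concentrate. Iterating converges to k ≈ 9.04.
Then θ = 6.55/(9.04−1) ≈ 0.814.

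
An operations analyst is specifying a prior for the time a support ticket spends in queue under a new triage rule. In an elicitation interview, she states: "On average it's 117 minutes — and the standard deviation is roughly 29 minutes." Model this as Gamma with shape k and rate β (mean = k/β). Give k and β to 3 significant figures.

For Gamma(k, rate β): mean = k/β, variance = k/β², so CV = 1/√k.
CV = SD/mean = 29/117 = 0.2479, hence k = 1/CV² = 16.3.
Then β = k/mean = 16.3/117 = 0.139.

k ≈ 16.3, β ≈ 0.139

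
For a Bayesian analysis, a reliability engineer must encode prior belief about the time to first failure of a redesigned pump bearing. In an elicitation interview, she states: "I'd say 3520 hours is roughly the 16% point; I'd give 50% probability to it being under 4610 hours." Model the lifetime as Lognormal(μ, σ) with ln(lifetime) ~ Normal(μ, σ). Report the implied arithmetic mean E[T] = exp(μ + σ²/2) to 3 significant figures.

E[T] ≈ 4780 hours

If T ~ Lognormal(μ,σ) then ln T ~ Normal(μ,σ), so the p-quantile of ln T is μ + z_p·σ.
ln(3520) = 8.166 and ln(4610) = 8.436; z_{0.16} = -0.9945, z_{0.5} = 0.
σ = (8.436 − 8.166)/(0 − (-0.9945)) = 0.271.
μ = 8.166 − (-0.9945)·0.271 = 8.436.
E[T] = exp(μ + σ²/2) = exp(8.436 + 0.0368) = 4780 hours.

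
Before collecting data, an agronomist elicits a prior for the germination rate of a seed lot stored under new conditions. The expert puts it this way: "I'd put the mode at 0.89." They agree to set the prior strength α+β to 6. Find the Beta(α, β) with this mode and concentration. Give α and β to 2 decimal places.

For α,β > 1 the Beta mode is (α−1)/(α+β−2). With α+β = 6, the mode is (α−1)/4.
Set (α−1)/4 = 0.89 → α = 1 + 0.89·4 = 4.56.
β = 6 − α = 1.44.

α = 4.56, β = 1.44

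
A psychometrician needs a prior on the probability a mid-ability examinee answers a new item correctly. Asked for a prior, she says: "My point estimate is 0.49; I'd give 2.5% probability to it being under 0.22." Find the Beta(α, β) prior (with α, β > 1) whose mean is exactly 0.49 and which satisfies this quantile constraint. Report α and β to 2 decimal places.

α ≈ 5.61, β ≈ 5.84

With mean 0.49 fixed, write α = 0.49s, β = 0.51s where s = α+β.
Need P(θ < 0.22) = 0.025 under Beta(0.49s, 0.51s). Normal approximation: (q−m)/√(m(1−m)/s) ≈ z_{0.025} = -1.96, so s ≈ 0.49·0.51·(-1.96)²/(0.22−0.49)² = 13.2.
At s = 13.2: P(θ<0.22) ≈ 0.018. Adjusting to match 0.025 gives s ≈ 11.45.
So α = 0.49·11.45 ≈ 5.61, β = 0.51·11.45 ≈ 5.84.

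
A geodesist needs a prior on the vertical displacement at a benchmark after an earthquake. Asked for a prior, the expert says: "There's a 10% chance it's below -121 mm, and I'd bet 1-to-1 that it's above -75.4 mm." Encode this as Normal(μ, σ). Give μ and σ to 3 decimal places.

For Normal(μ,σ), the p-quantile is μ + z_p·σ. Here z_{0.1} = -1.282, z_{0.5} = 0.
So -121 = μ − 1.282σ and -75.4 = μ + 0σ.
Subtracting: σ = (-75.4 − -121)/(0 − (-1.282)) = 35.582.
Then μ = -121 − (-1.282)·35.582 = -75.400.

μ = -75.400, σ = 35.582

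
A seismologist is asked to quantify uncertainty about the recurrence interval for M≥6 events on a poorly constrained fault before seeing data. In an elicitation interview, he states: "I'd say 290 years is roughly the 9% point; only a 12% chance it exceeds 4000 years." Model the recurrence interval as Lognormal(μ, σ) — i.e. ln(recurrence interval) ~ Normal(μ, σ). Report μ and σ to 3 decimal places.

If T ~ Lognormal(μ,σ) then ln T ~ Normal(μ,σ), so the p-quantile of ln T is μ + z_p·σ.
ln(290) = 5.67 and ln(4000) = 8.294; z_{0.09} = -1.341, z_{0.88} = 1.175.
σ = (8.294 − 5.67)/(1.175 − (-1.341)) = 1.043.
μ = 5.67 − (-1.341)·1.043 = 7.068.

μ ≈ 7.068, σ ≈ 1.043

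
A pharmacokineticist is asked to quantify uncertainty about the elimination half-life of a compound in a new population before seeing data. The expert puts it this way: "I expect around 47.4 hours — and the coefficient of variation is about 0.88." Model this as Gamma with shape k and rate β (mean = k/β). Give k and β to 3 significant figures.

For Gamma(k, rate β): mean = k/β, variance = k/β², so CV = 1/√k.
CV = 0.88, hence k = 1/CV² = 1.29.
Then β = k/mean = 1.29/47.4 = 0.0272.

k ≈ 1.29, β ≈ 0.0272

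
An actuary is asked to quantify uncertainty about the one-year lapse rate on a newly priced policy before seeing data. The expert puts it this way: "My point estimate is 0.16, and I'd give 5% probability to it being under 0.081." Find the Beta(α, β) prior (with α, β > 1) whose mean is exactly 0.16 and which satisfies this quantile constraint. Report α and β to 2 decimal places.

α ≈ 7.33, β ≈ 38.46

With mean 0.16 fixed, write α = 0.16s, β = 0.84s where s = α+β.
Need P(θ < 0.081) = 0.05 under Beta(0.16s, 0.84s). Normal approximation: (q−m)/√(m(1−m)/s) ≈ z_{0.05} = -1.64, so s ≈ 0.16·0.84·(-1.64)²/(0.081−0.16)² = 58.3.
At s = 58.3: P(θ<0.081) ≈ 0.030. Adjusting to match 0.05 gives s ≈ 45.78.
So α = 0.16·45.78 ≈ 7.33, β = 0.84·45.78 ≈ 38.46.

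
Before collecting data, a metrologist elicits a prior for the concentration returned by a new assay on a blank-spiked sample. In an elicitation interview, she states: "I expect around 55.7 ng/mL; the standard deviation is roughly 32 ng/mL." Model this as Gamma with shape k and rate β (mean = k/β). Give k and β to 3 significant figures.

k ≈ 3.03, β ≈ 0.0544

For Gamma(k, rate β): mean = k/β, variance = k/β², so CV = 1/√k.
CV = SD/mean = 32/55.7 = 0.5745, hence k = 1/CV² = 3.03.
Then β = k/mean = 3.03/55.7 = 0.0544.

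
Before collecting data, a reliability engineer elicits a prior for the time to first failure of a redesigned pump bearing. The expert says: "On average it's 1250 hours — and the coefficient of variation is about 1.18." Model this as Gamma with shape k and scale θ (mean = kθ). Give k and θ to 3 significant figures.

k ≈ 0.718, θ ≈ 1740

For Gamma(k, scale θ): mean = kθ, variance = kθ², so CV = 1/√k.
CV = 1.18, hence k = 1/CV² = 0.718.
Then θ = mean/k = 1250/0.718 = 1740.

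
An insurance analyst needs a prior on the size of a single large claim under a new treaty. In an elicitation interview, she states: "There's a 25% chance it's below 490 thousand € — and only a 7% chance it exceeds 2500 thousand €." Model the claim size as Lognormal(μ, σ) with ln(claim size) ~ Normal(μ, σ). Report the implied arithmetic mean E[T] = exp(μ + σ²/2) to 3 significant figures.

If T ~ Lognormal(μ,σ) then ln T ~ Normal(μ,σ), so the p-quantile of ln T is μ + z_p·σ.
ln(490) = 6.194 and ln(2500) = 7.824; z_{0.25} = -0.6745, z_{0.93} = 1.476.
σ = (7.824 − 6.194)/(1.476 − (-0.6745)) = 0.758.
μ = 6.194 − (-0.6745)·0.758 = 6.706.
E[T] = exp(μ + σ²/2) = exp(6.706 + 0.2872) = 1090 thousand €.

E[T] ≈ 1090 thousand €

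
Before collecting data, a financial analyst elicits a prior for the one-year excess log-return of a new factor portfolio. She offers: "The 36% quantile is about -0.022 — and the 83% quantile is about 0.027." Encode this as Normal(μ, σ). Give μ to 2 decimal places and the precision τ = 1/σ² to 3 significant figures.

μ = -0.01, τ = 718

The p-quantile of Normal(μ,σ) is μ + z_p·σ, with z_{0.36} = -0.3585 and z_{0.83} = 0.9542.
Eliminate σ: μ = (z₂·x₁ − z₁·x₂)/(z₂ − z₁) = (0.9542·-0.022 − (-0.3585)·0.027)/1.313 = -0.01.
Then σ = (x₂ − x₁)/(z₂ − z₁) = (0.027 − -0.022)/1.313 = 0.04.
Precision τ = 1/σ² = 1/0.03733² = 718.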